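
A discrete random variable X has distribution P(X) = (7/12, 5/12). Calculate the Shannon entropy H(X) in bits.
0.9799 bits

Shannon entropy is H(X) = -Σ p(x) log p(x).

For P = (7/12, 5/12):
H = -7/12 × log_2(7/12) -5/12 × log_2(5/12)
H = 0.9799 bits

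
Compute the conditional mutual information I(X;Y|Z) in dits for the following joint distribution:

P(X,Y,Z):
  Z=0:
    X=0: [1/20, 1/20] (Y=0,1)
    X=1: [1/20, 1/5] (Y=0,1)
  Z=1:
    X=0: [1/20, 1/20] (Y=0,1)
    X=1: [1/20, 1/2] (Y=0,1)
0.0248 dits

Conditional mutual information: I(X;Y|Z) = H(X|Z) + H(Y|Z) - H(X,Y|Z)

H(Z) = 0.2812
H(X,Z) = 0.4933 → H(X|Z) = 0.2121
H(Y,Z) = 0.4933 → H(Y|Z) = 0.2121
H(X,Y,Z) = 0.6806 → H(X,Y|Z) = 0.3994

I(X;Y|Z) = 0.2121 + 0.2121 - 0.3994 = 0.0248 dits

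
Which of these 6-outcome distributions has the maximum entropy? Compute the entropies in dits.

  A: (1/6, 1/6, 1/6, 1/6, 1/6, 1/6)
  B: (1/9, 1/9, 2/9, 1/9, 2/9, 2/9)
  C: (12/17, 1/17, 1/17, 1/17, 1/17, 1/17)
A

For a discrete distribution over n outcomes, entropy is maximized by the uniform distribution.

Computing entropies:
H(A) = 0.7782 dits
H(B) = 0.7536 dits
H(C) = 0.4687 dits

The uniform distribution (where all probabilities equal 1/6) achieves the maximum entropy of log_10(6) = 0.7782 dits.

Distribution A has the highest entropy.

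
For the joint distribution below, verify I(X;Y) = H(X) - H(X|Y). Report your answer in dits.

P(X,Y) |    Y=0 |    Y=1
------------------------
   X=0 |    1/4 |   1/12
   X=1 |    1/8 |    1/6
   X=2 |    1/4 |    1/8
I(X;Y) = 0.0157 dits

Mutual information has multiple equivalent forms:
- I(X;Y) = H(X) - H(X|Y)
- I(X;Y) = H(Y) - H(Y|X)
- I(X;Y) = H(X) + H(Y) - H(X,Y)

Computing all quantities:
H(X) = 0.4749, H(Y) = 0.2873, H(X,Y) = 0.7464
H(X|Y) = 0.4591, H(Y|X) = 0.2716

Verification:
H(X) - H(X|Y) = 0.4749 - 0.4591 = 0.0157
H(Y) - H(Y|X) = 0.2873 - 0.2716 = 0.0157
H(X) + H(Y) - H(X,Y) = 0.4749 + 0.2873 - 0.7464 = 0.0157

All forms give I(X;Y) = 0.0157 dits. ✓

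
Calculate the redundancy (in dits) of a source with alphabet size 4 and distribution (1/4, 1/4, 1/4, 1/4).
0.0000 dits

Redundancy measures how far a source is from maximum entropy:
R = H_max - H(X)

Maximum entropy for 4 symbols: H_max = log_10(4) = 0.6021 dits
Actual entropy: H(X) = 0.6021 dits
Redundancy: R = 0.6021 - 0.6021 = 0.0000 dits

This redundancy represents potential for compression: the source could be compressed by 0.0000 dits per symbol.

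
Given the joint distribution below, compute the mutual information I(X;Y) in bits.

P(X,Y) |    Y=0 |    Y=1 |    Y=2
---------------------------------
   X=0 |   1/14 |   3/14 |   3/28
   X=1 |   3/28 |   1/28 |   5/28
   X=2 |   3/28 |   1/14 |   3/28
0.1278 bits

Mutual information: I(X;Y) = H(X) + H(Y) - H(X,Y)

Marginals:
P(X) = (11/28, 9/28, 2/7), H(X) = 1.5722 bits
P(Y) = (2/7, 9/28, 11/28), H(Y) = 1.5722 bits

Joint entropy: H(X,Y) = 3.0167 bits

I(X;Y) = 1.5722 + 1.5722 - 3.0167 = 0.1278 bits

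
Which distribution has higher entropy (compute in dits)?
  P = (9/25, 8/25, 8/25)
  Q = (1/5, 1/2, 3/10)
P

Computing entropies in dits:
H(P) = 0.4764
H(Q) = 0.4472

Distribution P has higher entropy.

Intuition: The distribution closer to uniform (more spread out) has higher entropy.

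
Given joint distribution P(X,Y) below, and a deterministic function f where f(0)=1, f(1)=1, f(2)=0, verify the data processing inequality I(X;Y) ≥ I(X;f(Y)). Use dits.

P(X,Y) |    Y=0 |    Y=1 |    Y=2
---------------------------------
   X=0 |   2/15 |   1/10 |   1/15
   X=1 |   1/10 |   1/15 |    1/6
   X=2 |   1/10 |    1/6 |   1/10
I(X;Y) = 0.0199, I(X;f(Y)) = 0.0138, inequality holds: 0.0199 ≥ 0.0138

Data Processing Inequality: For any Markov chain X → Y → Z, we have I(X;Y) ≥ I(X;Z).

Here Z = f(Y) is a deterministic function of Y, forming X → Y → Z.

Original I(X;Y) = 0.0199 dits

After applying f:
P(X,Z) where Z=f(Y):
- P(X,Z=0) = P(X,Y=2)
- P(X,Z=1) = P(X,Y=0) + P(X,Y=1)

I(X;Z) = I(X;f(Y)) = 0.0138 dits

Verification: 0.0199 ≥ 0.0138 ✓

Information cannot be created by processing; the function f can only lose information about X.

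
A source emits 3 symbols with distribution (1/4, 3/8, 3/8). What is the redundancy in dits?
0.0071 dits

Redundancy measures how far a source is from maximum entropy:
R = H_max - H(X)

Maximum entropy for 3 symbols: H_max = log_10(3) = 0.4771 dits
Actual entropy: H(X) = 0.4700 dits
Redundancy: R = 0.4771 - 0.4700 = 0.0071 dits

This redundancy represents potential for compression: the source could be compressed by 0.0071 dits per symbol.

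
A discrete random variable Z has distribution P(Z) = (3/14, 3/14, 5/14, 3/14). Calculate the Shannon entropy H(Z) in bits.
1.9592 bits

Shannon entropy is H(X) = -Σ p(x) log p(x).

For P = (3/14, 3/14, 5/14, 3/14):
H = -3/14 × log_2(3/14) -3/14 × log_2(3/14) -5/14 × log_2(5/14) -3/14 × log_2(3/14)
H = 1.9592 bits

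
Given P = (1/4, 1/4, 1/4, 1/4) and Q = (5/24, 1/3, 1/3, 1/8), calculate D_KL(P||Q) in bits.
0.1082 bits

KL divergence: D_KL(P||Q) = Σ p(x) log(p(x)/q(x))

Computing term by term:
  x=0: 1/4 × log_2[(1/4)/(5/24)] = 1/4 × 0.2630 = 0.0658
  x=1: 1/4 × log_2[(1/4)/(1/3)] = 1/4 × -0.4150 = -0.1038
  x=2: 1/4 × log_2[(1/4)/(1/3)] = 1/4 × -0.4150 = -0.1038
  x=3: 1/4 × log_2[(1/4)/(1/8)] = 1/4 × 1.0000 = 0.2500

D_KL(P||Q) = 0.1082 bits

Note: KL divergence is always non-negative and equals 0 iff P = Q.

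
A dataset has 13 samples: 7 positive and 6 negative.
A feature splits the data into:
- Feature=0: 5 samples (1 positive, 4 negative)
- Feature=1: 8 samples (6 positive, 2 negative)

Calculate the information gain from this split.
0.2188 bits

Information Gain = H(Y) - H(Y|Feature)

Before split:
P(positive) = 7/13 = 0.5385
H(Y) = 0.9957 bits

After split:
Feature=0: H = 0.7219 bits (weight = 5/13)
Feature=1: H = 0.8113 bits (weight = 8/13)
H(Y|Feature) = (5/13)×0.7219 + (8/13)×0.8113 = 0.7769 bits

Information Gain = 0.9957 - 0.7769 = 0.2188 bits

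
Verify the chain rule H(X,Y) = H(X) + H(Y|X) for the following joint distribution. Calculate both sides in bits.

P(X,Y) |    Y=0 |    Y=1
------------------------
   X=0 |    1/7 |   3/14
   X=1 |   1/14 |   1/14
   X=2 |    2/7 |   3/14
H(X,Y) = 2.4138, H(X) = 1.4316, H(Y|X) = 0.9822 (all in bits)

Chain rule: H(X,Y) = H(X) + H(Y|X)

Left side — joint entropy directly:
H(X,Y) = -Σ p(x,y) log p(x,y) = 2.4138 bits

Right side — compute H(Y|X) from the conditional distributions:
P(X) = (5/14, 1/7, 1/2), so H(X) = 1.4316 bits
H(Y|X) = Σ_x P(X=x) · H(Y|X=x):
  P(Y|X=0) = (2/5, 3/5), H(Y|X=0) = 0.9710, weight P(X=0) = 5/14
  P(Y|X=1) = (1/2, 1/2), H(Y|X=1) = 1.0000, weight P(X=1) = 1/7
  P(Y|X=2) = (4/7, 3/7), H(Y|X=2) = 0.9852, weight P(X=2) = 1/2
H(Y|X) = 0.9822 bits

H(X) + H(Y|X) = 1.4316 + 0.9822 = 2.4138 bits

Both sides equal 2.4138 bits. ✓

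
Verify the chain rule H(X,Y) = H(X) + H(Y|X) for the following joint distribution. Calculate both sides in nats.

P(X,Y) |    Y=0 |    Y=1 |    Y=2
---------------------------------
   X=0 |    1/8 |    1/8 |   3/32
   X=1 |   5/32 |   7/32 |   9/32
H(X,Y) = 1.7211, H(X) = 0.6435, H(Y|X) = 1.0776 (all in nats)

Chain rule: H(X,Y) = H(X) + H(Y|X)

Left side — joint entropy directly:
H(X,Y) = -Σ p(x,y) log p(x,y) = 1.7211 nats

Right side — compute H(Y|X) from the conditional distributions:
P(X) = (11/32, 21/32), so H(X) = 0.6435 nats
H(Y|X) = Σ_x P(X=x) · H(Y|X=x):
  P(Y|X=0) = (4/11, 4/11, 3/11), H(Y|X=0) = 1.0901, weight P(X=0) = 11/32
  P(Y|X=1) = (5/21, 1/3, 3/7), H(Y|X=1) = 1.0710, weight P(X=1) = 21/32
H(Y|X) = 1.0776 nats

H(X) + H(Y|X) = 0.6435 + 1.0776 = 1.7211 nats

Both sides equal 1.7211 nats. ✓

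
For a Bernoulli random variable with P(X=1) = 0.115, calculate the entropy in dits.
0.1550 dits

The binary entropy function is:
H(p) = -p log(p) - (1-p) log(1-p)

H(0.115) = -0.115 × log_10(0.115) - 0.885 × log_10(0.885)
H(0.115) = 0.1550 dits

Note: Binary entropy is maximized at p=0.5 (H=1 bit) and minimized at p=0 or p=1 (H=0).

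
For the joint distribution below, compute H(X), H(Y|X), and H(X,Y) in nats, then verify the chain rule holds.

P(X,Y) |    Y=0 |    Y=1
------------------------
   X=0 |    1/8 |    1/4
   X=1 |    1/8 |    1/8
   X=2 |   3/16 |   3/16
H(X,Y) = 1.7541, H(X) = 1.0822, H(Y|X) = 0.6719 (all in nats)

Chain rule: H(X,Y) = H(X) + H(Y|X)

Left side — joint entropy directly:
H(X,Y) = -Σ p(x,y) log p(x,y) = 1.7541 nats

Right side — compute H(Y|X) from the conditional distributions:
P(X) = (3/8, 1/4, 3/8), so H(X) = 1.0822 nats
H(Y|X) = Σ_x P(X=x) · H(Y|X=x):
  P(Y|X=0) = (1/3, 2/3), H(Y|X=0) = 0.6365, weight P(X=0) = 3/8
  P(Y|X=1) = (1/2, 1/2), H(Y|X=1) = 0.6931, weight P(X=1) = 1/4
  P(Y|X=2) = (1/2, 1/2), H(Y|X=2) = 0.6931, weight P(X=2) = 3/8
H(Y|X) = 0.6719 nats

H(X) + H(Y|X) = 1.0822 + 0.6719 = 1.7541 nats

Both sides equal 1.7541 nats. ✓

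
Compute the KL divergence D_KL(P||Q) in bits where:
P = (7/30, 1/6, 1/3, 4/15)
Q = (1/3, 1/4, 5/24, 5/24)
0.1034 bits

KL divergence: D_KL(P||Q) = Σ p(x) log(p(x)/q(x))

Computing term by term:
  x=0: 7/30 × log_2[(7/30)/(1/3)] = 7/30 × -0.5146 = -0.1201
  x=1: 1/6 × log_2[(1/6)/(1/4)] = 1/6 × -0.5850 = -0.0975
  x=2: 1/3 × log_2[(1/3)/(5/24)] = 1/3 × 0.6781 = 0.2260
  x=3: 4/15 × log_2[(4/15)/(5/24)] = 4/15 × 0.3561 = 0.0950

D_KL(P||Q) = 0.1034 bits

Note: KL divergence is always non-negative and equals 0 iff P = Q.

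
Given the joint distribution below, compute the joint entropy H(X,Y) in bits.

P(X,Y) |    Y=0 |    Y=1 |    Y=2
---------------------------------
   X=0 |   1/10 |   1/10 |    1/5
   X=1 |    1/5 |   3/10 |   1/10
2.4464 bits

Joint entropy is H(X,Y) = -Σ_{x,y} p(x,y) log p(x,y).

Summing over all non-zero entries:
H(X,Y) = -[1/10·log_2(1/10) + 1/10·log_2(1/10) + 1/5·log_2(1/5) + 1/5·log_2(1/5) + 3/10·log_2(3/10) + 1/10·log_2(1/10)]
H(X,Y) = 2.4464 bits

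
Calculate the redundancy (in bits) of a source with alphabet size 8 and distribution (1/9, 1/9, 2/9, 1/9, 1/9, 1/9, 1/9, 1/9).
0.0523 bits

Redundancy measures how far a source is from maximum entropy:
R = H_max - H(X)

Maximum entropy for 8 symbols: H_max = log_2(8) = 3.0000 bits
Actual entropy: H(X) = 2.9477 bits
Redundancy: R = 3.0000 - 2.9477 = 0.0523 bits

This redundancy represents potential for compression: the source could be compressed by 0.0523 bits per symbol.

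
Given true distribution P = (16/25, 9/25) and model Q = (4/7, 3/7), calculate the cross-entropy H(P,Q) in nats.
0.6632 nats

Cross-entropy: H(P,Q) = -Σ p(x) log q(x)

Alternatively: H(P,Q) = H(P) + D_KL(P||Q)
H(P) = 0.6534 nats
D_KL(P||Q) = 0.0098 nats

H(P,Q) = 0.6534 + 0.0098 = 0.6632 nats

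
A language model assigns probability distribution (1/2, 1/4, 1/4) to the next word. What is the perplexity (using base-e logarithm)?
2.8284

Perplexity is e^H (or exp(H) for natural log).

First, H = -Σ p log p = 1.0397 nats
Perplexity = e^1.0397 = 2.8284

Interpretation: The model's uncertainty is equivalent to choosing uniformly among 2.8 options.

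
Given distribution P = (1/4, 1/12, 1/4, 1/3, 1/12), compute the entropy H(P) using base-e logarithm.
1.4735 nats

Shannon entropy is H(X) = -Σ p(x) log p(x).

For P = (1/4, 1/12, 1/4, 1/3, 1/12):
H = -1/4 × log_e(1/4) -1/12 × log_e(1/12) -1/4 × log_e(1/4) -1/3 × log_e(1/3) -1/12 × log_e(1/12)
H = 1.4735 nats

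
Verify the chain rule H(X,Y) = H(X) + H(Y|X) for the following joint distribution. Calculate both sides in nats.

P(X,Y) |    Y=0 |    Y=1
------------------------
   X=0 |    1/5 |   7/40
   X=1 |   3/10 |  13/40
H(X,Y) = 1.3534, H(X) = 0.6616, H(Y|X) = 0.6918 (all in nats)

Chain rule: H(X,Y) = H(X) + H(Y|X)

Left side — joint entropy directly:
H(X,Y) = -Σ p(x,y) log p(x,y) = 1.3534 nats

Right side — compute H(Y|X) from the conditional distributions:
P(X) = (3/8, 5/8), so H(X) = 0.6616 nats
H(Y|X) = Σ_x P(X=x) · H(Y|X=x):
  P(Y|X=0) = (8/15, 7/15), H(Y|X=0) = 0.6909, weight P(X=0) = 3/8
  P(Y|X=1) = (12/25, 13/25), H(Y|X=1) = 0.6923, weight P(X=1) = 5/8
H(Y|X) = 0.6918 nats

H(X) + H(Y|X) = 0.6616 + 0.6918 = 1.3534 nats

Both sides equal 1.3534 nats. ✓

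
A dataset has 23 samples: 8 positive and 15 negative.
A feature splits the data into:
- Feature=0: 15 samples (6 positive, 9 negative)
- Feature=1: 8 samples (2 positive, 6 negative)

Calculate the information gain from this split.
0.0167 bits

Information Gain = H(Y) - H(Y|Feature)

Before split:
P(positive) = 8/23 = 0.3478
H(Y) = 0.9321 bits

After split:
Feature=0: H = 0.9710 bits (weight = 15/23)
Feature=1: H = 0.8113 bits (weight = 8/23)
H(Y|Feature) = (15/23)×0.9710 + (8/23)×0.8113 = 0.9154 bits

Information Gain = 0.9321 - 0.9154 = 0.0167 bits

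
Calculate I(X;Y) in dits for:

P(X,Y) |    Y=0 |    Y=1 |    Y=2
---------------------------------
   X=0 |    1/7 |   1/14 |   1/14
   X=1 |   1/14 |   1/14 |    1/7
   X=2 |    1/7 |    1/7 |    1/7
0.0123 dits

Mutual information: I(X;Y) = H(X) + H(Y) - H(X,Y)

Marginals:
P(X) = (2/7, 2/7, 3/7), H(X) = 0.4686 dits
P(Y) = (5/14, 2/7, 5/14), H(Y) = 0.4748 dits

Joint entropy: H(X,Y) = 0.9311 dits

I(X;Y) = 0.4686 + 0.4748 - 0.9311 = 0.0123 dits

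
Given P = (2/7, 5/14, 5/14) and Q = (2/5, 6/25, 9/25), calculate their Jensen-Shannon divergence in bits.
0.0152 bits

Jensen-Shannon divergence is:
JSD(P||Q) = 0.5 × D_KL(P||M) + 0.5 × D_KL(Q||M)
where M = 0.5 × (P + Q) is the mixture distribution.

M = 0.5 × (2/7, 5/14, 5/14) + 0.5 × (2/5, 6/25, 9/25) = (12/35, 0.298571, 0.358571)

D_KL(P||M) = 0.0151 bits
D_KL(Q||M) = 0.0154 bits

JSD(P||Q) = 0.5 × 0.0151 + 0.5 × 0.0154 = 0.0152 bits

Unlike KL divergence, JSD is symmetric and bounded: 0 ≤ JSD ≤ log(2).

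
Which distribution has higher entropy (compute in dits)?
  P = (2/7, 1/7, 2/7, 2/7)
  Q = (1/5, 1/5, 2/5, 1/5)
P

Computing entropies in dits:
H(P) = 0.5871
H(Q) = 0.5786

Distribution P has higher entropy.

Intuition: The distribution closer to uniform (more spread out) has higher entropy.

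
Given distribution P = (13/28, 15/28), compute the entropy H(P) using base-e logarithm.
0.6906 nats

Shannon entropy is H(X) = -Σ p(x) log p(x).

For P = (13/28, 15/28):
H = -13/28 × log_e(13/28) -15/28 × log_e(15/28)
H = 0.6906 nats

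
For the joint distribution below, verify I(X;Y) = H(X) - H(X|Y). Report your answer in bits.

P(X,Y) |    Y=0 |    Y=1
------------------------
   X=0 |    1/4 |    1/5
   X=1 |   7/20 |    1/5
I(X;Y) = 0.0049 bits

Mutual information has multiple equivalent forms:
- I(X;Y) = H(X) - H(X|Y)
- I(X;Y) = H(Y) - H(Y|X)
- I(X;Y) = H(X) + H(Y) - H(X,Y)

Computing all quantities:
H(X) = 0.9928, H(Y) = 0.9710, H(X,Y) = 1.9589
H(X|Y) = 0.9879, H(Y|X) = 0.9661

Verification:
H(X) - H(X|Y) = 0.9928 - 0.9879 = 0.0049
H(Y) - H(Y|X) = 0.9710 - 0.9661 = 0.0049
H(X) + H(Y) - H(X,Y) = 0.9928 + 0.9710 - 1.9589 = 0.0049

All forms give I(X;Y) = 0.0049 bits. ✓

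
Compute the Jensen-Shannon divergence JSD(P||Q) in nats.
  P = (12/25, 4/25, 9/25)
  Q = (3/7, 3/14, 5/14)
0.0027 nats

Jensen-Shannon divergence is:
JSD(P||Q) = 0.5 × D_KL(P||M) + 0.5 × D_KL(Q||M)
where M = 0.5 × (P + Q) is the mixture distribution.

M = 0.5 × (12/25, 4/25, 9/25) + 0.5 × (3/7, 3/14, 5/14) = (0.454286, 0.187143, 0.358571)

D_KL(P||M) = 0.0028 nats
D_KL(Q||M) = 0.0026 nats

JSD(P||Q) = 0.5 × 0.0028 + 0.5 × 0.0026 = 0.0027 nats

Unlike KL divergence, JSD is symmetric and bounded: 0 ≤ JSD ≤ log(2).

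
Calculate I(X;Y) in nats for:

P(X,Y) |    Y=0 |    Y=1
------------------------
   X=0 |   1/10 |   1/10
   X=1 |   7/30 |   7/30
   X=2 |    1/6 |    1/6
0.0000 nats

Mutual information: I(X;Y) = H(X) + H(Y) - H(X,Y)

Marginals:
P(X) = (1/5, 7/15, 1/3), H(X) = 1.0438 nats
P(Y) = (1/2, 1/2), H(Y) = 0.6931 nats

Joint entropy: H(X,Y) = 1.7369 nats

I(X;Y) = 1.0438 + 0.6931 - 1.7369 = 0.0000 nats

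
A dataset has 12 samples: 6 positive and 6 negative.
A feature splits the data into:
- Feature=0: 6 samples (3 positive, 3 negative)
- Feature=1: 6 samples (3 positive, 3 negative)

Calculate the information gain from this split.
0.0000 bits

Information Gain = H(Y) - H(Y|Feature)

Before split:
P(positive) = 6/12 = 0.5000
H(Y) = 1.0000 bits

After split:
Feature=0: H = 1.0000 bits (weight = 6/12)
Feature=1: H = 1.0000 bits (weight = 6/12)
H(Y|Feature) = (6/12)×1.0000 + (6/12)×1.0000 = 1.0000 bits

Information Gain = 1.0000 - 1.0000 = 0.0000 bits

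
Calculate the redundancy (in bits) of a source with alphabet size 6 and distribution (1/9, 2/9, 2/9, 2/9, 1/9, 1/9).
0.0817 bits

Redundancy measures how far a source is from maximum entropy:
R = H_max - H(X)

Maximum entropy for 6 symbols: H_max = log_2(6) = 2.5850 bits
Actual entropy: H(X) = 2.5033 bits
Redundancy: R = 2.5850 - 2.5033 = 0.0817 bits

This redundancy represents potential for compression: the source could be compressed by 0.0817 bits per symbol.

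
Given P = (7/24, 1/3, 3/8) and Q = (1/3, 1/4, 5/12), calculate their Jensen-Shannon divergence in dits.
0.0018 dits

Jensen-Shannon divergence is:
JSD(P||Q) = 0.5 × D_KL(P||M) + 0.5 × D_KL(Q||M)
where M = 0.5 × (P + Q) is the mixture distribution.

M = 0.5 × (7/24, 1/3, 3/8) + 0.5 × (1/3, 1/4, 5/12) = (5/16, 7/24, 0.395833)

D_KL(P||M) = 0.0018 dits
D_KL(Q||M) = 0.0019 dits

JSD(P||Q) = 0.5 × 0.0018 + 0.5 × 0.0019 = 0.0018 dits

Unlike KL divergence, JSD is symmetric and bounded: 0 ≤ JSD ≤ log(2).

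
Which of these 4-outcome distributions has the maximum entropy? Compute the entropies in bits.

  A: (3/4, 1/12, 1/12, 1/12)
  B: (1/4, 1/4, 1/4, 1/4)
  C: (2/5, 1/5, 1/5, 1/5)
B

For a discrete distribution over n outcomes, entropy is maximized by the uniform distribution.

Computing entropies:
H(A) = 1.2075 bits
H(B) = 2.0000 bits
H(C) = 1.9219 bits

The uniform distribution (where all probabilities equal 1/4) achieves the maximum entropy of log_2(4) = 2.0000 bits.

Distribution B has the highest entropy.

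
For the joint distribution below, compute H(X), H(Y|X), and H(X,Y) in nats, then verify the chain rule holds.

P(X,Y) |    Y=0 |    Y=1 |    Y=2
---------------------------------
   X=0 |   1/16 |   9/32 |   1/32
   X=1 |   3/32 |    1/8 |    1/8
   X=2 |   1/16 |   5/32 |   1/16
H(X,Y) = 2.0168, H(X) = 1.0916, H(Y|X) = 0.9251 (all in nats)

Chain rule: H(X,Y) = H(X) + H(Y|X)

Left side — joint entropy directly:
H(X,Y) = -Σ p(x,y) log p(x,y) = 2.0168 nats

Right side — compute H(Y|X) from the conditional distributions:
P(X) = (3/8, 11/32, 9/32), so H(X) = 1.0916 nats
H(Y|X) = Σ_x P(X=x) · H(Y|X=x):
  P(Y|X=0) = (1/6, 3/4, 1/12), H(Y|X=0) = 0.7215, weight P(X=0) = 3/8
  P(Y|X=1) = (3/11, 4/11, 4/11), H(Y|X=1) = 1.0901, weight P(X=1) = 11/32
  P(Y|X=2) = (2/9, 5/9, 2/9), H(Y|X=2) = 0.9950, weight P(X=2) = 9/32
H(Y|X) = 0.9251 nats

H(X) + H(Y|X) = 1.0916 + 0.9251 = 2.0168 nats

Both sides equal 2.0168 nats. ✓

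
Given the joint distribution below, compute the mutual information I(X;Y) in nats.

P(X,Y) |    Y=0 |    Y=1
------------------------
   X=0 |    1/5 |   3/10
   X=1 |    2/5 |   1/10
0.0863 nats

Mutual information: I(X;Y) = H(X) + H(Y) - H(X,Y)

Marginals:
P(X) = (1/2, 1/2), H(X) = 0.6931 nats
P(Y) = (3/5, 2/5), H(Y) = 0.6730 nats

Joint entropy: H(X,Y) = 1.2799 nats

I(X;Y) = 0.6931 + 0.6730 - 1.2799 = 0.0863 nats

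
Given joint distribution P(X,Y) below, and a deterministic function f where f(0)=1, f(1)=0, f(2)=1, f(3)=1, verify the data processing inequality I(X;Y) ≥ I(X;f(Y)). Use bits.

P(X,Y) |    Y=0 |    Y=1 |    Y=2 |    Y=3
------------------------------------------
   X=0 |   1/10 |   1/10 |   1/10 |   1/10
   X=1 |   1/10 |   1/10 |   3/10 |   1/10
I(X;Y) = 0.0464, I(X;f(Y)) = 0.0074, inequality holds: 0.0464 ≥ 0.0074

Data Processing Inequality: For any Markov chain X → Y → Z, we have I(X;Y) ≥ I(X;Z).

Here Z = f(Y) is a deterministic function of Y, forming X → Y → Z.

Original I(X;Y) = 0.0464 bits

After applying f:
P(X,Z) where Z=f(Y):
- P(X,Z=0) = P(X,Y=1)
- P(X,Z=1) = P(X,Y=0) + P(X,Y=2) + P(X,Y=3)

I(X;Z) = I(X;f(Y)) = 0.0074 bits

Verification: 0.0464 ≥ 0.0074 ✓

Information cannot be created by processing; the function f can only lose information about X.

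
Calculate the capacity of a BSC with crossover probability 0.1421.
0.4103 bits

For a binary symmetric channel (BSC) with error probability p:
Capacity C = 1 - H(p) bits per symbol

where H(p) = -p log₂(p) - (1-p) log₂(1-p) is the binary entropy function.

H(0.1421) = 0.5897 bits
C = 1 - 0.5897 = 0.4103 bits per symbol

This means we can reliably transmit up to 0.4103 bits of information per channel use.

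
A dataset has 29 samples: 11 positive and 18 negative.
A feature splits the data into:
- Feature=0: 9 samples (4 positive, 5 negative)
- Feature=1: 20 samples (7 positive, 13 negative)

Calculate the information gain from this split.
0.0058 bits

Information Gain = H(Y) - H(Y|Feature)

Before split:
P(positive) = 11/29 = 0.3793
H(Y) = 0.9576 bits

After split:
Feature=0: H = 0.9911 bits (weight = 9/29)
Feature=1: H = 0.9341 bits (weight = 20/29)
H(Y|Feature) = (9/29)×0.9911 + (20/29)×0.9341 = 0.9518 bits

Information Gain = 0.9576 - 0.9518 = 0.0058 bits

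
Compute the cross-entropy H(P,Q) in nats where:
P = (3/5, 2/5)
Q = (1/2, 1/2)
0.6931 nats

Cross-entropy: H(P,Q) = -Σ p(x) log q(x)

Alternatively: H(P,Q) = H(P) + D_KL(P||Q)
H(P) = 0.6730 nats
D_KL(P||Q) = 0.0201 nats

H(P,Q) = 0.6730 + 0.0201 = 0.6931 nats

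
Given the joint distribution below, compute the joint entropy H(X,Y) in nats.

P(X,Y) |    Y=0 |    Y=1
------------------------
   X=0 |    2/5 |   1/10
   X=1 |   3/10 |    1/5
1.2799 nats

Joint entropy is H(X,Y) = -Σ_{x,y} p(x,y) log p(x,y).

Summing over all non-zero entries:
H(X,Y) = -[2/5·log_e(2/5) + 1/10·log_e(1/10) + 3/10·log_e(3/10) + 1/5·log_e(1/5)]
H(X,Y) = 1.2799 nats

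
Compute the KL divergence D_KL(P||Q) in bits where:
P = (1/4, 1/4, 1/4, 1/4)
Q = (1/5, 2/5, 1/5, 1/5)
0.0719 bits

KL divergence: D_KL(P||Q) = Σ p(x) log(p(x)/q(x))

Computing term by term:
  x=0: 1/4 × log_2[(1/4)/(1/5)] = 1/4 × 0.3219 = 0.0805
  x=1: 1/4 × log_2[(1/4)/(2/5)] = 1/4 × -0.6781 = -0.1695
  x=2: 1/4 × log_2[(1/4)/(1/5)] = 1/4 × 0.3219 = 0.0805
  x=3: 1/4 × log_2[(1/4)/(1/5)] = 1/4 × 0.3219 = 0.0805

D_KL(P||Q) = 0.0719 bits

Note: KL divergence is always non-negative and equals 0 iff P = Q.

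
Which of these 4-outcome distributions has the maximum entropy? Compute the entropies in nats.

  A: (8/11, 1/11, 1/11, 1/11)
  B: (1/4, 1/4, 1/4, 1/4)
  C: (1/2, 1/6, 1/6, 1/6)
B

For a discrete distribution over n outcomes, entropy is maximized by the uniform distribution.

Computing entropies:
H(A) = 0.8856 nats
H(B) = 1.3863 nats
H(C) = 1.2425 nats

The uniform distribution (where all probabilities equal 1/4) achieves the maximum entropy of log_e(4) = 1.3863 nats.

Distribution B has the highest entropy.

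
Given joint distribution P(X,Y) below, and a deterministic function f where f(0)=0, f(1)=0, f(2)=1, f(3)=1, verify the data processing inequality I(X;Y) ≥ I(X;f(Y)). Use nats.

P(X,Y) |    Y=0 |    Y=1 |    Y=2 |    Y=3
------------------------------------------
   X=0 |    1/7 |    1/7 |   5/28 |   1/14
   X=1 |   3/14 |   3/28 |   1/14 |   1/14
I(X;Y) = 0.0309, I(X;f(Y)) = 0.0133, inequality holds: 0.0309 ≥ 0.0133

Data Processing Inequality: For any Markov chain X → Y → Z, we have I(X;Y) ≥ I(X;Z).

Here Z = f(Y) is a deterministic function of Y, forming X → Y → Z.

Original I(X;Y) = 0.0309 nats

After applying f:
P(X,Z) where Z=f(Y):
- P(X,Z=0) = P(X,Y=0) + P(X,Y=1)
- P(X,Z=1) = P(X,Y=2) + P(X,Y=3)

I(X;Z) = I(X;f(Y)) = 0.0133 nats

Verification: 0.0309 ≥ 0.0133 ✓

Information cannot be created by processing; the function f can only lose information about X.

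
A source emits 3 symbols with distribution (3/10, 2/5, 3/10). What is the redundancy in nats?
0.0097 nats

Redundancy measures how far a source is from maximum entropy:
R = H_max - H(X)

Maximum entropy for 3 symbols: H_max = log_e(3) = 1.0986 nats
Actual entropy: H(X) = 1.0889 nats
Redundancy: R = 1.0986 - 1.0889 = 0.0097 nats

This redundancy represents potential for compression: the source could be compressed by 0.0097 nats per symbol.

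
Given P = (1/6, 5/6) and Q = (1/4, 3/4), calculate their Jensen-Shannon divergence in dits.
0.0023 dits

Jensen-Shannon divergence is:
JSD(P||Q) = 0.5 × D_KL(P||M) + 0.5 × D_KL(Q||M)
where M = 0.5 × (P + Q) is the mixture distribution.

M = 0.5 × (1/6, 5/6) + 0.5 × (1/4, 3/4) = (5/24, 19/24)

D_KL(P||M) = 0.0024 dits
D_KL(Q||M) = 0.0022 dits

JSD(P||Q) = 0.5 × 0.0024 + 0.5 × 0.0022 = 0.0023 dits

Unlike KL divergence, JSD is symmetric and bounded: 0 ≤ JSD ≤ log(2).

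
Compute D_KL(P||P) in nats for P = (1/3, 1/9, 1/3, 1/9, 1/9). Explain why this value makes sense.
0.0000 nats

KL divergence satisfies the Gibbs inequality: D_KL(P||Q) ≥ 0 for all distributions P, Q.

D_KL(P||Q) = Σ p(x) log(p(x)/q(x))
Each term is p(x) × log_e(p(x)/p(x)) = p(x) × log_e(1) = 0, so the sum is 0.
D_KL(P||Q) = 0.0000 nats

When P = Q, the KL divergence is exactly 0, as there is no 'divergence' between identical distributions.

This non-negativity is a fundamental property: relative entropy cannot be negative because it measures how different Q is from P.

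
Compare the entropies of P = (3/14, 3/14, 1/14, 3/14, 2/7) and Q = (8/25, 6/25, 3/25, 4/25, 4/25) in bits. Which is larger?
Q

Computing entropies in bits:
H(P) = 2.2170
H(Q) = 2.2333

Distribution Q has higher entropy.

Intuition: The distribution closer to uniform (more spread out) has higher entropy.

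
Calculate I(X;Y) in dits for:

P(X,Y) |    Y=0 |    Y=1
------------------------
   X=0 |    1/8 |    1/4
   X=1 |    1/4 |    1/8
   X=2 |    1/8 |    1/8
0.0184 dits

Mutual information: I(X;Y) = H(X) + H(Y) - H(X,Y)

Marginals:
P(X) = (3/8, 3/8, 1/4), H(X) = 0.4700 dits
P(Y) = (1/2, 1/2), H(Y) = 0.3010 dits

Joint entropy: H(X,Y) = 0.7526 dits

I(X;Y) = 0.4700 + 0.3010 - 0.7526 = 0.0184 dits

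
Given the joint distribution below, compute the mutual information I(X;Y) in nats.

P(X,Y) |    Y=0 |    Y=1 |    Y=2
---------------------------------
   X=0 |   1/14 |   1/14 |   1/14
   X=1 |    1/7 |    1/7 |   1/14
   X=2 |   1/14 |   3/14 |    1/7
0.0334 nats

Mutual information: I(X;Y) = H(X) + H(Y) - H(X,Y)

Marginals:
P(X) = (3/14, 5/14, 3/7), H(X) = 1.0609 nats
P(Y) = (2/7, 3/7, 2/7), H(Y) = 1.0790 nats

Joint entropy: H(X,Y) = 2.1066 nats

I(X;Y) = 1.0609 + 1.0790 - 2.1066 = 0.0334 nats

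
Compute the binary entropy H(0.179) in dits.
0.2041 dits

The binary entropy function is:
H(p) = -p log(p) - (1-p) log(1-p)

H(0.179) = -0.179 × log_10(0.179) - 0.821 × log_10(0.821)
H(0.179) = 0.2041 dits

Note: Binary entropy is maximized at p=0.5 (H=1 bit) and minimized at p=0 or p=1 (H=0).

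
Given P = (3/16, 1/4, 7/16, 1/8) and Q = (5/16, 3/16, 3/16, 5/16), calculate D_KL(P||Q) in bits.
0.3351 bits

KL divergence: D_KL(P||Q) = Σ p(x) log(p(x)/q(x))

Computing term by term:
  x=0: 3/16 × log_2[(3/16)/(5/16)] = 3/16 × -0.7370 = -0.1382
  x=1: 1/4 × log_2[(1/4)/(3/16)] = 1/4 × 0.4150 = 0.1038
  x=2: 7/16 × log_2[(7/16)/(3/16)] = 7/16 × 1.2224 = 0.5348
  x=3: 1/8 × log_2[(1/8)/(5/16)] = 1/8 × -1.3219 = -0.1652

D_KL(P||Q) = 0.3351 bits

Note: KL divergence is always non-negative and equals 0 iff P = Q.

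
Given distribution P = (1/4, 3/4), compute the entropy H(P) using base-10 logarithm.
0.2442 dits

Shannon entropy is H(X) = -Σ p(x) log p(x).

For P = (1/4, 3/4):
H = -1/4 × log_10(1/4) -3/4 × log_10(3/4)
H = 0.2442 dits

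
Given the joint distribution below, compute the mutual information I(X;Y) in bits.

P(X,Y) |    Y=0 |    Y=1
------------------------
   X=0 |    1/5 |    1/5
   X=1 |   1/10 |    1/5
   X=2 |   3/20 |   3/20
0.0173 bits

Mutual information: I(X;Y) = H(X) + H(Y) - H(X,Y)

Marginals:
P(X) = (2/5, 3/10, 3/10), H(X) = 1.5710 bits
P(Y) = (9/20, 11/20), H(Y) = 0.9928 bits

Joint entropy: H(X,Y) = 2.5464 bits

I(X;Y) = 1.5710 + 0.9928 - 2.5464 = 0.0173 bits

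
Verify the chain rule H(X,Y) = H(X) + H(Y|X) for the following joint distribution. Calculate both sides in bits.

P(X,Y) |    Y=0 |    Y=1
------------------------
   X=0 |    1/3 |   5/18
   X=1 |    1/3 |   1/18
H(X,Y) = 1.8016, H(X) = 0.9641, H(Y|X) = 0.8376 (all in bits)

Chain rule: H(X,Y) = H(X) + H(Y|X)

Left side — joint entropy directly:
H(X,Y) = -Σ p(x,y) log p(x,y) = 1.8016 bits

Right side — compute H(Y|X) from the conditional distributions:
P(X) = (11/18, 7/18), so H(X) = 0.9641 bits
H(Y|X) = Σ_x P(X=x) · H(Y|X=x):
  P(Y|X=0) = (6/11, 5/11), H(Y|X=0) = 0.9940, weight P(X=0) = 11/18
  P(Y|X=1) = (6/7, 1/7), H(Y|X=1) = 0.5917, weight P(X=1) = 7/18
H(Y|X) = 0.8376 bits

H(X) + H(Y|X) = 0.9641 + 0.8376 = 1.8016 bits

Both sides equal 1.8016 bits. ✓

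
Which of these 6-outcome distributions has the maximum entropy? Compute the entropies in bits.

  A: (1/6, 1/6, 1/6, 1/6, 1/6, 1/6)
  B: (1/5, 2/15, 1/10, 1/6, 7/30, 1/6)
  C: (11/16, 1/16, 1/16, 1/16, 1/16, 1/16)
A

For a discrete distribution over n outcomes, entropy is maximized by the uniform distribution.

Computing entropies:
H(A) = 2.5850 bits
H(B) = 2.5357 bits
H(C) = 1.6216 bits

The uniform distribution (where all probabilities equal 1/6) achieves the maximum entropy of log_2(6) = 2.5850 bits.

Distribution A has the highest entropy.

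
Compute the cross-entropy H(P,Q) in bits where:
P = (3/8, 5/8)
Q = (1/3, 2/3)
0.9600 bits

Cross-entropy: H(P,Q) = -Σ p(x) log q(x)

Alternatively: H(P,Q) = H(P) + D_KL(P||Q)
H(P) = 0.9544 bits
D_KL(P||Q) = 0.0055 bits

H(P,Q) = 0.9544 + 0.0055 = 0.9600 bits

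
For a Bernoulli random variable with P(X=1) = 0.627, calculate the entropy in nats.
0.6605 nats

The binary entropy function is:
H(p) = -p log(p) - (1-p) log(1-p)

H(0.627) = -0.627 × log_e(0.627) - 0.373 × log_e(0.373)
H(0.627) = 0.6605 nats

Note: Binary entropy is maximized at p=0.5 (H=1 bit) and minimized at p=0 or p=1 (H=0).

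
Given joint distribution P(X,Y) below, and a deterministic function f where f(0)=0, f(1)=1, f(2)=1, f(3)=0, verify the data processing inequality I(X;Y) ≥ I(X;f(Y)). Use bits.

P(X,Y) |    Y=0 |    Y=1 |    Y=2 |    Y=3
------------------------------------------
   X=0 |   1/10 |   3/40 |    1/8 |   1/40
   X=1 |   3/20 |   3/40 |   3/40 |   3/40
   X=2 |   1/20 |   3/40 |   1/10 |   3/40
I(X;Y) = 0.0644, I(X;f(Y)) = 0.0277, inequality holds: 0.0644 ≥ 0.0277

Data Processing Inequality: For any Markov chain X → Y → Z, we have I(X;Y) ≥ I(X;Z).

Here Z = f(Y) is a deterministic function of Y, forming X → Y → Z.

Original I(X;Y) = 0.0644 bits

After applying f:
P(X,Z) where Z=f(Y):
- P(X,Z=0) = P(X,Y=0) + P(X,Y=3)
- P(X,Z=1) = P(X,Y=1) + P(X,Y=2)

I(X;Z) = I(X;f(Y)) = 0.0277 bits

Verification: 0.0644 ≥ 0.0277 ✓

Information cannot be created by processing; the function f can only lose information about X.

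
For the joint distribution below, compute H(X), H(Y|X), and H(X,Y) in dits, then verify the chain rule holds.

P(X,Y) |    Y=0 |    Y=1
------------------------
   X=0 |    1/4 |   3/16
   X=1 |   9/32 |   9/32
H(X,Y) = 0.5967, H(X) = 0.2976, H(Y|X) = 0.2991 (all in dits)

Chain rule: H(X,Y) = H(X) + H(Y|X)

Left side — joint entropy directly:
H(X,Y) = -Σ p(x,y) log p(x,y) = 0.5967 dits

Right side — compute H(Y|X) from the conditional distributions:
P(X) = (7/16, 9/16), so H(X) = 0.2976 dits
H(Y|X) = Σ_x P(X=x) · H(Y|X=x):
  P(Y|X=0) = (4/7, 3/7), H(Y|X=0) = 0.2966, weight P(X=0) = 7/16
  P(Y|X=1) = (1/2, 1/2), H(Y|X=1) = 0.3010, weight P(X=1) = 9/16
H(Y|X) = 0.2991 dits

H(X) + H(Y|X) = 0.2976 + 0.2991 = 0.5967 dits

Both sides equal 0.5967 dits. ✓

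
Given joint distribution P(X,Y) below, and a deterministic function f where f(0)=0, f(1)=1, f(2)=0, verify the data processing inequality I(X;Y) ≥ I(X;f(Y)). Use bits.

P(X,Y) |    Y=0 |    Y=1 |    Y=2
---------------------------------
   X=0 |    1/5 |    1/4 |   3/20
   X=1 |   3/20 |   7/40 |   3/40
I(X;Y) = 0.0041, I(X;f(Y)) = 0.0003, inequality holds: 0.0041 ≥ 0.0003

Data Processing Inequality: For any Markov chain X → Y → Z, we have I(X;Y) ≥ I(X;Z).

Here Z = f(Y) is a deterministic function of Y, forming X → Y → Z.

Original I(X;Y) = 0.0041 bits

After applying f:
P(X,Z) where Z=f(Y):
- P(X,Z=0) = P(X,Y=0) + P(X,Y=2)
- P(X,Z=1) = P(X,Y=1)

I(X;Z) = I(X;f(Y)) = 0.0003 bits

Verification: 0.0041 ≥ 0.0003 ✓

Information cannot be created by processing; the function f can only lose information about X.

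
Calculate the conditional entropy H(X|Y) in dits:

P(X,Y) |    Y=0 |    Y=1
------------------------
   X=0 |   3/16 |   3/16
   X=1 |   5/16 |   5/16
0.2873 dits

Using the chain rule: H(X|Y) = H(X,Y) - H(Y)

First, compute H(X,Y) = 0.5883 dits

Marginal P(Y) = (1/2, 1/2)
H(Y) = 0.3010 dits

H(X|Y) = H(X,Y) - H(Y) = 0.5883 - 0.3010 = 0.2873 dits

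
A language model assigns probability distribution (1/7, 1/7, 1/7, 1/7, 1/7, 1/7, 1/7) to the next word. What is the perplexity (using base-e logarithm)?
7.0000

Perplexity is e^H (or exp(H) for natural log).

First, H = -Σ p log p = 1.9459 nats
Perplexity = e^1.9459 = 7.0000

Interpretation: The model's uncertainty is equivalent to choosing uniformly among 7.0 options.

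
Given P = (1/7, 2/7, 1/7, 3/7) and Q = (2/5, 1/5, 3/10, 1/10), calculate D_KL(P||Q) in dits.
0.2052 dits

KL divergence: D_KL(P||Q) = Σ p(x) log(p(x)/q(x))

Computing term by term:
  x=0: 1/7 × log_10[(1/7)/(2/5)] = 1/7 × -0.4472 = -0.0639
  x=1: 2/7 × log_10[(2/7)/(1/5)] = 2/7 × 0.1549 = 0.0443
  x=2: 1/7 × log_10[(1/7)/(3/10)] = 1/7 × -0.3222 = -0.0460
  x=3: 3/7 × log_10[(3/7)/(1/10)] = 3/7 × 0.6320 = 0.2709

D_KL(P||Q) = 0.2052 dits

Note: KL divergence is always non-negative and equals 0 iff P = Q.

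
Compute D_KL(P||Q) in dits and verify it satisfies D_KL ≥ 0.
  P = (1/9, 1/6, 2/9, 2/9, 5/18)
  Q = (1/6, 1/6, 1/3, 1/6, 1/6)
0.0307 dits

KL divergence satisfies the Gibbs inequality: D_KL(P||Q) ≥ 0 for all distributions P, Q.

D_KL(P||Q) = Σ p(x) log(p(x)/q(x))
Term by term:
  x=0: 1/9 × log_10[(1/9)/(1/6)] = -0.0196
  x=1: 1/6 × log_10[(1/6)/(1/6)] = 0.0000
  x=2: 2/9 × log_10[(2/9)/(1/3)] = -0.0391
  x=3: 2/9 × log_10[(2/9)/(1/6)] = 0.0278
  x=4: 5/18 × log_10[(5/18)/(1/6)] = 0.0616
D_KL(P||Q) = 0.0307 dits

D_KL(P||Q) = 0.0307 ≥ 0 ✓

This non-negativity is a fundamental property: relative entropy cannot be negative because it measures how different Q is from P.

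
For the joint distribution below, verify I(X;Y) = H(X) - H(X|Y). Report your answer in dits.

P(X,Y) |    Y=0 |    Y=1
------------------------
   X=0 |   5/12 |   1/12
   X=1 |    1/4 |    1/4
I(X;Y) = 0.0281 dits

Mutual information has multiple equivalent forms:
- I(X;Y) = H(X) - H(X|Y)
- I(X;Y) = H(Y) - H(Y|X)
- I(X;Y) = H(X) + H(Y) - H(X,Y)

Computing all quantities:
H(X) = 0.3010, H(Y) = 0.2764, H(X,Y) = 0.5494
H(X|Y) = 0.2729, H(Y|X) = 0.2484

Verification:
H(X) - H(X|Y) = 0.3010 - 0.2729 = 0.0281
H(Y) - H(Y|X) = 0.2764 - 0.2484 = 0.0281
H(X) + H(Y) - H(X,Y) = 0.3010 + 0.2764 - 0.5494 = 0.0281

All forms give I(X;Y) = 0.0281 dits. ✓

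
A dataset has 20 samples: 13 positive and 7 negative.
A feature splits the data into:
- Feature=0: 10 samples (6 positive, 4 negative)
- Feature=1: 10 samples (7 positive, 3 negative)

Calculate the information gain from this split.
0.0079 bits

Information Gain = H(Y) - H(Y|Feature)

Before split:
P(positive) = 13/20 = 0.6500
H(Y) = 0.9341 bits

After split:
Feature=0: H = 0.9710 bits (weight = 10/20)
Feature=1: H = 0.8813 bits (weight = 10/20)
H(Y|Feature) = (10/20)×0.9710 + (10/20)×0.8813 = 0.9261 bits

Information Gain = 0.9341 - 0.9261 = 0.0079 bits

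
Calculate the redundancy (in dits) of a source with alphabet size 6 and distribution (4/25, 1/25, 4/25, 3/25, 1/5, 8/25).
0.0589 dits

Redundancy measures how far a source is from maximum entropy:
R = H_max - H(X)

Maximum entropy for 6 symbols: H_max = log_10(6) = 0.7782 dits
Actual entropy: H(X) = 0.7192 dits
Redundancy: R = 0.7782 - 0.7192 = 0.0589 dits

This redundancy represents potential for compression: the source could be compressed by 0.0589 dits per symbol.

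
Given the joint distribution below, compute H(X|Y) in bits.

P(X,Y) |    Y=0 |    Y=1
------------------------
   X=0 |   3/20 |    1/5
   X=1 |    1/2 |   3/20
0.8514 bits

Using the chain rule: H(X|Y) = H(X,Y) - H(Y)

First, compute H(X,Y) = 1.7855 bits

Marginal P(Y) = (13/20, 7/20)
H(Y) = 0.9341 bits

H(X|Y) = H(X,Y) - H(Y) = 1.7855 - 0.9341 = 0.8514 bits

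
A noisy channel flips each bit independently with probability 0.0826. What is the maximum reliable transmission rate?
0.5887 bits

For a binary symmetric channel (BSC) with error probability p:
Capacity C = 1 - H(p) bits per symbol

where H(p) = -p log₂(p) - (1-p) log₂(1-p) is the binary entropy function.

H(0.0826) = 0.4113 bits
C = 1 - 0.4113 = 0.5887 bits per symbol

This means we can reliably transmit up to 0.5887 bits of information per channel use.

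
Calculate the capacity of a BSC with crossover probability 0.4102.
0.0234 bits

For a binary symmetric channel (BSC) with error probability p:
Capacity C = 1 - H(p) bits per symbol

where H(p) = -p log₂(p) - (1-p) log₂(1-p) is the binary entropy function.

H(0.4102) = 0.9766 bits
C = 1 - 0.9766 = 0.0234 bits per symbol

This means we can reliably transmit up to 0.0234 bits of information per channel use.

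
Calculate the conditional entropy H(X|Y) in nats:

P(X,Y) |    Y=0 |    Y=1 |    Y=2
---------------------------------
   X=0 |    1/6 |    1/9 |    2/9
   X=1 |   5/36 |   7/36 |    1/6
0.6764 nats

Using the chain rule: H(X|Y) = H(X,Y) - H(Y)

First, compute H(X,Y) = 1.7682 nats

Marginal P(Y) = (11/36, 11/36, 7/18)
H(Y) = 1.0918 nats

H(X|Y) = H(X,Y) - H(Y) = 1.7682 - 1.0918 = 0.6764 nats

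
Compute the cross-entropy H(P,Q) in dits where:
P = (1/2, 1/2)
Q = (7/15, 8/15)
0.3020 dits

Cross-entropy: H(P,Q) = -Σ p(x) log q(x)

Alternatively: H(P,Q) = H(P) + D_KL(P||Q)
H(P) = 0.3010 dits
D_KL(P||Q) = 0.0010 dits

H(P,Q) = 0.3010 + 0.0010 = 0.3020 dits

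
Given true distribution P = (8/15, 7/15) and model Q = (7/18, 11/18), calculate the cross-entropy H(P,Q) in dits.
0.3186 dits

Cross-entropy: H(P,Q) = -Σ p(x) log q(x)

Alternatively: H(P,Q) = H(P) + D_KL(P||Q)
H(P) = 0.3001 dits
D_KL(P||Q) = 0.0185 dits

H(P,Q) = 0.3001 + 0.0185 = 0.3186 dits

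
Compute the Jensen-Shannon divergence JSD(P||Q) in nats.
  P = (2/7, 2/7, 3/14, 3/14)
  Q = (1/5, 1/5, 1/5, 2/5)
0.0220 nats

Jensen-Shannon divergence is:
JSD(P||Q) = 0.5 × D_KL(P||M) + 0.5 × D_KL(Q||M)
where M = 0.5 × (P + Q) is the mixture distribution.

M = 0.5 × (2/7, 2/7, 3/14, 3/14) + 0.5 × (1/5, 1/5, 1/5, 2/5) = (0.242857, 0.242857, 0.207143, 0.307143)

D_KL(P||M) = 0.0230 nats
D_KL(Q||M) = 0.0210 nats

JSD(P||Q) = 0.5 × 0.0230 + 0.5 × 0.0210 = 0.0220 nats

Unlike KL divergence, JSD is symmetric and bounded: 0 ≤ JSD ≤ log(2).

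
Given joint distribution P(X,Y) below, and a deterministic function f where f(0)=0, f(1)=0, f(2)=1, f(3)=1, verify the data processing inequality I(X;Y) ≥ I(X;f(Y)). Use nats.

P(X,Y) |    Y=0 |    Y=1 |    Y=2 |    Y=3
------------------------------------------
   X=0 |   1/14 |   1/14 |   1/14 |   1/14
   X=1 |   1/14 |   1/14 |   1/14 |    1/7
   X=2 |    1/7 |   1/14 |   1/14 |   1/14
I(X;Y) = 0.0284, I(X;f(Y)) = 0.0144, inequality holds: 0.0284 ≥ 0.0144

Data Processing Inequality: For any Markov chain X → Y → Z, we have I(X;Y) ≥ I(X;Z).

Here Z = f(Y) is a deterministic function of Y, forming X → Y → Z.

Original I(X;Y) = 0.0284 nats

After applying f:
P(X,Z) where Z=f(Y):
- P(X,Z=0) = P(X,Y=0) + P(X,Y=1)
- P(X,Z=1) = P(X,Y=2) + P(X,Y=3)

I(X;Z) = I(X;f(Y)) = 0.0144 nats

Verification: 0.0284 ≥ 0.0144 ✓

Information cannot be created by processing; the function f can only lose information about X.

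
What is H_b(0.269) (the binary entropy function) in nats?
0.5823 nats

The binary entropy function is:
H(p) = -p log(p) - (1-p) log(1-p)

H(0.269) = -0.269 × log_e(0.269) - 0.731 × log_e(0.731)
H(0.269) = 0.5823 nats

Note: Binary entropy is maximized at p=0.5 (H=1 bit) and minimized at p=0 or p=1 (H=0).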